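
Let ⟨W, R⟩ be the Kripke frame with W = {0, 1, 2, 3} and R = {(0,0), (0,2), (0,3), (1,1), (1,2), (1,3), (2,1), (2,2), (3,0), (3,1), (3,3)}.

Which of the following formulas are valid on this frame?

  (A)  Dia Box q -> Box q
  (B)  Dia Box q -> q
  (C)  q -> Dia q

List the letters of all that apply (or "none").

R is reflexive: each world relates to itself.
R is not symmetric: 0 R 2 but not 2 R 0.
R is not euclidean: 0 R 2 and 0 R 0 but not 2 R 0.
(A) Dia Box q -> Box q is the dual of axiom 5, which corresponds to the euclidean property. R is not euclidean — not valid.
(B) Dia Box q -> q (the dual of axiom B) characterises the symmetric frames. R is not symmetric — not valid.
(C) the dual of axiom T: valid iff R is reflexive. R is reflexive — valid.

C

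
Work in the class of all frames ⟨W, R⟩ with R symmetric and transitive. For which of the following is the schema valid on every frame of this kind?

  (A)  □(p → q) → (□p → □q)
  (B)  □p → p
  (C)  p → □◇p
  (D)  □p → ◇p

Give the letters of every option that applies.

A, C

A symmetric transitive relation is euclidean (uRv and uRw give vRu by symmetry, then vRw by transitivity).
(A) this is just K, valid on every normal frame.
(B) □p → p is axiom T, which corresponds to reflexivity. Such an R need not be reflexive — not valid.
(C) p → □◇p is axiom B; it is valid on a frame exactly when R is symmetric. Every such R is symmetric, so valid.
(D) axiom D: valid iff R is serial. Such an R need not be serial — not valid.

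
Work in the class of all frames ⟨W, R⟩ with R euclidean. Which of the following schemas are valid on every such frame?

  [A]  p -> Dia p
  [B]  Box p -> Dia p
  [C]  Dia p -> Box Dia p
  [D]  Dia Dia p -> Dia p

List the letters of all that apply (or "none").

C

(A) the dual of axiom T: valid iff R is reflexive. Such an R need not be reflexive — not valid.
(B) axiom D: valid iff R is serial. Such an R need not be serial — not valid.
(C) axiom 5: valid iff R is euclidean. Every such R is euclidean — valid.
(D) the dual of axiom 4: valid iff R is transitive. Such an R need not be transitive — not valid.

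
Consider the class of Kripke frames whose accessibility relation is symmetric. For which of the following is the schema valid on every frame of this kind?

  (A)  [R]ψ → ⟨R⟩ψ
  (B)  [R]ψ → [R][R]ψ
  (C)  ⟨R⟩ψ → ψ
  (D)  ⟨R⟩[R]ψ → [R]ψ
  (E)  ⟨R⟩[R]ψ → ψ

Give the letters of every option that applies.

E

(A) [R]ψ → ⟨R⟩ψ is axiom D, which corresponds to seriality. Such an R need not be serial — not valid.
(B) [R]ψ → [R][R]ψ is axiom 4, which corresponds to transitivity. Such an R need not be transitive — not valid.
(C) ⟨R⟩ψ → ψ is the converse of T; it holds exactly when R ⊆ identity. Such an R need not be a subset of the identity — not valid.
(D) ⟨R⟩[R]ψ → [R]ψ (the dual of axiom 5) characterises the euclidean frames. Such an R need not be euclidean — not valid.
(E) ⟨R⟩[R]ψ → ψ is the dual of axiom B, which corresponds to symmetry. Every such R is symmetric — valid.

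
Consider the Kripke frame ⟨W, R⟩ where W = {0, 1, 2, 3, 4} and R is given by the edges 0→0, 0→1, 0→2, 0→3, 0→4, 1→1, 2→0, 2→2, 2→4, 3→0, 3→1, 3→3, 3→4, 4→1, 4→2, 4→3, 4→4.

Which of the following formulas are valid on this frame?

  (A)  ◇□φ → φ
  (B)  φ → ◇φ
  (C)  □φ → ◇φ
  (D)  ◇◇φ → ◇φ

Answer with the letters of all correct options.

R is reflexive: each world relates to itself.
R is not symmetric: 0 R 1 but not 1 R 0.
R is not transitive: 2 R 0 and 0 R 1 but not 2 R 1.
R is serial: every world has an R-successor.
(A) the dual of axiom B: valid iff R is symmetric. R is not symmetric — not valid.
(B) φ → ◇φ (the dual of axiom T) characterises the reflexive frames. R is reflexive — valid.
(C) axiom D: valid iff R is serial. R is serial — valid.
(D) the dual of axiom 4: valid iff R is transitive. R is not transitive — not valid.

B, C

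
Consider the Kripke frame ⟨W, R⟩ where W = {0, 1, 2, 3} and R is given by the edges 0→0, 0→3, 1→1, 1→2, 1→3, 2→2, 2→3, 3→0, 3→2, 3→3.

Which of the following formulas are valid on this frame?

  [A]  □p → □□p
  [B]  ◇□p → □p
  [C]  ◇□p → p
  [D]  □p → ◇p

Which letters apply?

D

R is not symmetric: 1 R 2 but not 2 R 1.
R is not transitive: 0 R 3 and 3 R 2 but not 0 R 2.
R is not euclidean: 1 R 2 and 1 R 1 but not 2 R 1.
R is serial: every world has an R-successor.
(A) □p → □□p is axiom 4; it is valid on a frame exactly when R is transitive. R is not transitive, so not valid.
(B) ◇□p → □p is the dual of axiom 5, which corresponds to the euclidean property. R is not euclidean — not valid.
(C) ◇□p → p is the dual of axiom B; it is valid on a frame exactly when R is symmetric. R is not symmetric, so not valid.
(D) axiom D: valid iff R is serial. R is serial — valid.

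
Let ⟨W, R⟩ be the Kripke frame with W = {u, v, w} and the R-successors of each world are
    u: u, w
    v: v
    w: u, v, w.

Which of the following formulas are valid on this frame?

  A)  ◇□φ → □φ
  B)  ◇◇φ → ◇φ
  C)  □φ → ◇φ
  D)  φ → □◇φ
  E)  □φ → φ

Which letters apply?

C, E

R is reflexive: each world relates to itself.
R is not symmetric: w R v but not v R w.
R is not transitive: u R w and w R v but not u R v.
R is not euclidean: w R u and w R v but not u R v.
R is serial: every world has an R-successor.
(A) the dual of axiom 5: valid iff R is euclidean. R is not euclidean — not valid.
(B) ◇◇φ → ◇φ (the dual of axiom 4) characterises the transitive frames. R is not transitive — not valid.
(C) axiom D: valid iff R is serial. R is serial — valid.
(D) φ → □◇φ is axiom B; it is valid on a frame exactly when R is symmetric. R is not symmetric, so not valid.
(E) □φ → φ is axiom T, which corresponds to reflexivity. R is reflexive — valid.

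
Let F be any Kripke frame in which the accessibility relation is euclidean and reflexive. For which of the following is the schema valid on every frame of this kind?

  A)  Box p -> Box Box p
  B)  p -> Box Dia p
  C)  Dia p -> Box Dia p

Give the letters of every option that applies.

A, B, C

A reflexive euclidean relation is also symmetric (from wRw and wRv the euclidean condition gives vRw) and hence transitive; it is an equivalence relation.
(A) Box p -> Box Box p (axiom 4) characterises the transitive frames. Every such R is transitive — valid.
(B) p -> Box Dia p is axiom B, which corresponds to symmetry. Every such R is symmetric — valid.
(C) Dia p -> Box Dia p (axiom 5) characterises the euclidean frames. Every such R is euclidean — valid.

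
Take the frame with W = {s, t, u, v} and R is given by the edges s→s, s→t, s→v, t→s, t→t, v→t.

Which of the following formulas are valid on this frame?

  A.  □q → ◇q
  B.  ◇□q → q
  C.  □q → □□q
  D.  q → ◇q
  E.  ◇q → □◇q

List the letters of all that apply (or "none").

R is not reflexive: not u R u.
R is not symmetric: s R v but not v R s.
R is not transitive: t R s and s R v but not t R v.
R is not euclidean: s R t and s R v but not t R v.
R is not serial: u has no R-successor.
(A) □q → ◇q is axiom D, which corresponds to seriality. R is not serial — not valid.
(B) ◇□q → q is the dual of axiom B; it is valid on a frame exactly when R is symmetric. R is not symmetric, so not valid.
(C) axiom 4: valid iff R is transitive. R is not transitive — not valid.
(D) q → ◇q is the dual of axiom T; it is valid on a frame exactly when R is reflexive. R is not reflexive, so not valid.
(E) ◇q → □◇q is axiom 5, which corresponds to the euclidean property. R is not euclidean — not valid.

none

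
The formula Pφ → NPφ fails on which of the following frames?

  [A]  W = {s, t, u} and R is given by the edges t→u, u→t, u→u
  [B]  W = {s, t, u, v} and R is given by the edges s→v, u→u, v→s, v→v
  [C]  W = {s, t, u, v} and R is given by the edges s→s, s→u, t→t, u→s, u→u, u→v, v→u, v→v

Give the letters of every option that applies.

A, B, C

The schema Pφ → NPφ is axiom 5; it is valid on a frame iff R is euclidean.
(A) R is not euclidean (u R t and u R t but not t R t), so the schema fails here.
(B) R is not euclidean (v R s and v R s but not s R s), so the schema fails here.
(C) R is not euclidean (u R s and u R v but not s R v), so the schema fails here.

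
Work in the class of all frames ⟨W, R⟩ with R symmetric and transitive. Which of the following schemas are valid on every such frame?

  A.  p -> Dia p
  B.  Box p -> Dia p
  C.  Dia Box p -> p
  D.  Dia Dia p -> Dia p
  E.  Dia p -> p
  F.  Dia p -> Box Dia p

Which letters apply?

C, D, F

A symmetric transitive relation is euclidean (uRv and uRw give vRu by symmetry, then vRw by transitivity).
(A) the dual of axiom T: valid iff R is reflexive. Such an R need not be reflexive — not valid.
(B) Box p -> Dia p is axiom D; it is valid on a frame exactly when R is serial. Such an R need not be serial, so not valid.
(C) Dia Box p -> p is the dual of axiom B, which corresponds to symmetry. Every such R is symmetric — valid.
(D) the dual of axiom 4: valid iff R is transitive. Every such R is transitive — valid.
(E) Dia p -> p is the converse of T; it holds exactly when R ⊆ identity. Such an R need not be a subset of the identity — not valid.
(F) axiom 5: valid iff R is euclidean. Every such R is euclidean — valid.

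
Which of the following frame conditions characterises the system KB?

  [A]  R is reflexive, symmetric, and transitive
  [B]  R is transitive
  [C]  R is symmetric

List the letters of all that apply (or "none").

(A) this class determines S5, not KB.
(B) this class determines K4, not KB.
(C) KB is sound and complete for exactly this class.

C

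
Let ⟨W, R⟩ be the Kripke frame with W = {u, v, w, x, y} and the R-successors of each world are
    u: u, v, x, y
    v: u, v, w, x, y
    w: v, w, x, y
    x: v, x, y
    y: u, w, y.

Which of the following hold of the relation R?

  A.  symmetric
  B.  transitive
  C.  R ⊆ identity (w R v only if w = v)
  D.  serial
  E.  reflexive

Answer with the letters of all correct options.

D, E

(A) not symmetric: u R x but not x R u.
(B) not transitive: u R v and v R w but not u R w.
(C) not ⊆ identity: u R v with u ≠ v.
(D) serial: every world has an R-successor.
(E) reflexive: each world relates to itself.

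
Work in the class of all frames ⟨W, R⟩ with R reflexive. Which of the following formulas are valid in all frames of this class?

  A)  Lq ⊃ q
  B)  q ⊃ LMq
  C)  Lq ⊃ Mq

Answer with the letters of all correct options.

A reflexive relation is serial.
(A) axiom T: valid iff R is reflexive. Every such R is reflexive — valid.
(B) axiom B: valid iff R is symmetric. Such an R need not be symmetric — not valid.
(C) Lq ⊃ Mq (axiom D) characterises the serial frames. Every such R is serial — valid.

A, C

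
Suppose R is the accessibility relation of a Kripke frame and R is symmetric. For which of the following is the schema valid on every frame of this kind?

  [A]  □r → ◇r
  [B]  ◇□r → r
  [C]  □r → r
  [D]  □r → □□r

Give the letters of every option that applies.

(A) axiom D: valid iff R is serial. Such an R need not be serial — not valid.
(B) ◇□r → r is the dual of axiom B, which corresponds to symmetry. Every such R is symmetric — valid.
(C) □r → r is axiom T; it is valid on a frame exactly when R is reflexive. Such an R need not be reflexive, so not valid.
(D) □r → □□r is axiom 4, which corresponds to transitivity. Such an R need not be transitive — not valid.

B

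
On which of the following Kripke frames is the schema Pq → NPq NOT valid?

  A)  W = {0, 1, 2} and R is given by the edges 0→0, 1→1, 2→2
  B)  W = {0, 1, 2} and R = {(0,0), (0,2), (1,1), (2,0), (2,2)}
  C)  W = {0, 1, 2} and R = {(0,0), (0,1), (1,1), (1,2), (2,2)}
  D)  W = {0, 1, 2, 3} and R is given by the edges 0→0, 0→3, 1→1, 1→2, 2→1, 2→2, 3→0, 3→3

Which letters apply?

C

The schema Pq → NPq is axiom 5; it is valid on a frame iff R is euclidean.
(A) R is euclidean (any two R-successors of the same world are R-related), so the schema is valid here.
(B) R is euclidean (any two R-successors of the same world are R-related), so the schema is valid here.
(C) R is not euclidean (0 R 1 and 0 R 0 but not 1 R 0), so the schema fails here.
(D) R is euclidean (any two R-successors of the same world are R-related), so the schema is valid here.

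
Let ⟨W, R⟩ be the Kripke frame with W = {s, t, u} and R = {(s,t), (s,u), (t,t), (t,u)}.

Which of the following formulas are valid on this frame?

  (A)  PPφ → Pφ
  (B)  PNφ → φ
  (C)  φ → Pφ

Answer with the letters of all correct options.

A

R is not reflexive: not s R s.
R is not symmetric: s R t but not t R s.
R is transitive: R is closed under composition.
(A) the dual of axiom 4: valid iff R is transitive. R is transitive — valid.
(B) PNφ → φ is the dual of axiom B; it is valid on a frame exactly when R is symmetric. R is not symmetric, so not valid.
(C) the dual of axiom T: valid iff R is reflexive. R is not reflexive — not valid.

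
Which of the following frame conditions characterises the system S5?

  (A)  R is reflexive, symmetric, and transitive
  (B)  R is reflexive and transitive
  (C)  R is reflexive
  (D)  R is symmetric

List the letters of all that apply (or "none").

A

(A) S5 is sound and complete for exactly this class.
(B) this class determines S4, not S5.
(C) this class determines T (= KT), not S5.
(D) this class determines KB, not S5.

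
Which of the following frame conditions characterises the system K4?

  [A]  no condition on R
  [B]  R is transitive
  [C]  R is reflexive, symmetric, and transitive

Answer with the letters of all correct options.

B

(A) this class determines K, not K4.
(B) K4 is sound and complete for exactly this class.
(C) this class determines S5, not K4.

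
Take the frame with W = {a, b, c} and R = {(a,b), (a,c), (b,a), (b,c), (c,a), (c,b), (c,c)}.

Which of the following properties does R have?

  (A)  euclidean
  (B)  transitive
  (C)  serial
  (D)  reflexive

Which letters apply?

(A) not euclidean: a R b and a R b but not b R b.
(B) not transitive: a R b and b R a but not a R a.
(C) serial: every world has an R-successor.
(D) not reflexive: not a R a.

C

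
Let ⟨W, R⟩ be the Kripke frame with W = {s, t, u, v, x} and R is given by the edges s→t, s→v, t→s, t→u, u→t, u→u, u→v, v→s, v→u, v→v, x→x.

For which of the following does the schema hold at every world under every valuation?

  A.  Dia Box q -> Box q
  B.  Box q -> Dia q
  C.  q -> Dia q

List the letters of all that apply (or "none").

R is not reflexive: not s R s.
R is not euclidean: s R t and s R v but not t R v.
R is serial: every world has an R-successor.
(A) Dia Box q -> Box q is the dual of axiom 5; it is valid on a frame exactly when R is euclidean. R is not euclidean, so not valid.
(B) axiom D: valid iff R is serial. R is serial — valid.
(C) q -> Dia q is the dual of axiom T; it is valid on a frame exactly when R is reflexive. R is not reflexive, so not valid.

B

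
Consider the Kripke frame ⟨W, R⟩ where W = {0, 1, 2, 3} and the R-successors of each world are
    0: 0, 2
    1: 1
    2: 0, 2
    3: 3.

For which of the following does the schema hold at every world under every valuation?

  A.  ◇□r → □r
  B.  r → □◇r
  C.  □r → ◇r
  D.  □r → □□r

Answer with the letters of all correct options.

R is symmetric: every R-edge is matched by its reverse.
R is transitive: R is closed under composition.
R is euclidean: any two R-successors of the same world are R-related.
R is serial: every world has an R-successor.
(A) ◇□r → □r is the dual of axiom 5; it is valid on a frame exactly when R is euclidean. R is euclidean, so valid.
(B) r → □◇r (axiom B) characterises the symmetric frames. R is symmetric — valid.
(C) □r → ◇r is axiom D, which corresponds to seriality. R is serial — valid.
(D) □r → □□r is axiom 4; it is valid on a frame exactly when R is transitive. R is transitive, so valid.

A, B, C, D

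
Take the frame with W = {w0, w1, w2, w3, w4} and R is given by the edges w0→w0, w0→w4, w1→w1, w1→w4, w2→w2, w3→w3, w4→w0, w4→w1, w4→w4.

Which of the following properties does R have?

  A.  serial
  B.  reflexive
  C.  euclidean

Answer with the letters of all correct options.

(A) serial: every world has an R-successor.
(B) reflexive: each world relates to itself.
(C) not euclidean: w4 R w0 and w4 R w1 but not w0 R w1.

A, B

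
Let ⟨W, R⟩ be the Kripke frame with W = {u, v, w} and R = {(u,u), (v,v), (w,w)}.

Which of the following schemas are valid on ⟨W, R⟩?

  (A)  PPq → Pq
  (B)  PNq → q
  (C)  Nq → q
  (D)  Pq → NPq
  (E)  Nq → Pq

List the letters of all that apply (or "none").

R is reflexive: each world relates to itself.
R is symmetric: every R-edge is matched by its reverse.
R is transitive: R is closed under composition.
R is euclidean: any two R-successors of the same world are R-related.
R is serial: every world has an R-successor.
(A) PPq → Pq (the dual of axiom 4) characterises the transitive frames. R is transitive — valid.
(B) the dual of axiom B: valid iff R is symmetric. R is symmetric — valid.
(C) Nq → q (axiom T) characterises the reflexive frames. R is reflexive — valid.
(D) axiom 5: valid iff R is euclidean. R is euclidean — valid.
(E) Nq → Pq (axiom D) characterises the serial frames. R is serial — valid.

A, B, C, D, E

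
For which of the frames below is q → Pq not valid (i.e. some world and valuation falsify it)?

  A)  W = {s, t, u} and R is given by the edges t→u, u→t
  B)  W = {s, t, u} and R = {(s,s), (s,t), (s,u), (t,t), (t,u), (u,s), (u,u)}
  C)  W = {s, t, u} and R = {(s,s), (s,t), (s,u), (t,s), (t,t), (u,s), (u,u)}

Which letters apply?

The schema q → Pq is the dual of axiom T; it is valid on a frame iff R is reflexive.
(A) R is not reflexive (not s R s), so the schema fails here.
(B) R is reflexive (each world relates to itself), so the schema is valid here.
(C) R is reflexive (each world relates to itself), so the schema is valid here.

A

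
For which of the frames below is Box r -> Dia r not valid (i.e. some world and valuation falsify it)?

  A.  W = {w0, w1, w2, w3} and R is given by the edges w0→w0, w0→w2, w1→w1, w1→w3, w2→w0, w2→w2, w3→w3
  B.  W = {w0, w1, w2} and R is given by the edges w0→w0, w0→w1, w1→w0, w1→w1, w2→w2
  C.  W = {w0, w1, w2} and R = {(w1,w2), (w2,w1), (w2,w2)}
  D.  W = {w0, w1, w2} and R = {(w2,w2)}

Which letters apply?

C, D

The schema Box r -> Dia r is axiom D; it is valid on a frame iff R is serial.
(A) R is serial (every world has an R-successor), so the schema is valid here.
(B) R is serial (every world has an R-successor), so the schema is valid here.
(C) R is not serial (w0 has no R-successor), so the schema fails here.
(D) R is not serial (w0 has no R-successor), so the schema fails here.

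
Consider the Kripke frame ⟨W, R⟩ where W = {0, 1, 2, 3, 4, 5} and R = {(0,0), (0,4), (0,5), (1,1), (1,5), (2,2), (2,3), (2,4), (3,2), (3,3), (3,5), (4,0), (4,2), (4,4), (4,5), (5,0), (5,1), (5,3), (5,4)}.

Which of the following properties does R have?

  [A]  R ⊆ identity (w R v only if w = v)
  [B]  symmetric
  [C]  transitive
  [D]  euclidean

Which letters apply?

B

(A) not ⊆ identity: 0 R 4 with 0 ≠ 4.
(B) symmetric: every R-edge is matched by its reverse.
(C) not transitive: 0 R 4 and 4 R 2 but not 0 R 2.
(D) not euclidean: 2 R 3 and 2 R 4 but not 3 R 4.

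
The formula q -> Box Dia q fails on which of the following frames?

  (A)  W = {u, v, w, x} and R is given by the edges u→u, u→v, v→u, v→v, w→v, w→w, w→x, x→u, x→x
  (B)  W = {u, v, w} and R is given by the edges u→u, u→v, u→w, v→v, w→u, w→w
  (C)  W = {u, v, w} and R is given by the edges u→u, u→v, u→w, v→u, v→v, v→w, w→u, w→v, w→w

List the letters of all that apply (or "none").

The schema q -> Box Dia q is axiom B; it is valid on a frame iff R is symmetric.
(A) R is not symmetric (w R v but not v R w), so the schema fails here.
(B) R is not symmetric (u R v but not v R u), so the schema fails here.
(C) R is symmetric (every R-edge is matched by its reverse), so the schema is valid here.

A, B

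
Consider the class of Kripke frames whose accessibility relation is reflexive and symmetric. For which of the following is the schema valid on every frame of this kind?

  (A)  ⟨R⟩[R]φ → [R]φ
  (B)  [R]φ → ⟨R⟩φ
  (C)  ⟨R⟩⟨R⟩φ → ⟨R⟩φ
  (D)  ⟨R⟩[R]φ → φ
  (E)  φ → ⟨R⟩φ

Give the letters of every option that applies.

Reflexive relations are serial.
(A) the dual of axiom 5: valid iff R is euclidean. Such an R need not be euclidean — not valid.
(B) [R]φ → ⟨R⟩φ is axiom D; it is valid on a frame exactly when R is serial. Every such R is serial, so valid.
(C) ⟨R⟩⟨R⟩φ → ⟨R⟩φ is the dual of axiom 4, which corresponds to transitivity. Such an R need not be transitive — not valid.
(D) the dual of axiom B: valid iff R is symmetric. Every such R is symmetric — valid.
(E) φ → ⟨R⟩φ is the dual of axiom T; it is valid on a frame exactly when R is reflexive. Every such R is reflexive, so valid.

B, D, E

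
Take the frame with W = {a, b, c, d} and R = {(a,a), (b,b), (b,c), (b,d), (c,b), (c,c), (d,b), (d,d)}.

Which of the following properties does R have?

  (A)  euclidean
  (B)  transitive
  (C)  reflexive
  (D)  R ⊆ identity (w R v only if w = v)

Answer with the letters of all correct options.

(A) not euclidean: b R c and b R d but not c R d.
(B) not transitive: c R b and b R d but not c R d.
(C) reflexive: each world relates to itself.
(D) not ⊆ identity: b R c with b ≠ c.

C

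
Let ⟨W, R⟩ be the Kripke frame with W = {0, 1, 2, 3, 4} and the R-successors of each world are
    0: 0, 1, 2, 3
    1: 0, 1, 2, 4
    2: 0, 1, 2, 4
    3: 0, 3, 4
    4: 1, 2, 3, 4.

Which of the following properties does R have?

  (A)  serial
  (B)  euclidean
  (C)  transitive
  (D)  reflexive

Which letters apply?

A, D

(A) serial: every world has an R-successor.
(B) not euclidean: 0 R 1 and 0 R 3 but not 1 R 3.
(C) not transitive: 0 R 1 and 1 R 4 but not 0 R 4.
(D) reflexive: each world relates to itself.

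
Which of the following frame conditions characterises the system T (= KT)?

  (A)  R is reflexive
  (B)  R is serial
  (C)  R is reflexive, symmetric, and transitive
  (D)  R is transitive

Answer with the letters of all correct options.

A

(A) T (= KT) is sound and complete for exactly this class.
(B) this class determines D, not T (= KT).
(C) this class determines S5, not T (= KT).
(D) this class determines K4, not T (= KT).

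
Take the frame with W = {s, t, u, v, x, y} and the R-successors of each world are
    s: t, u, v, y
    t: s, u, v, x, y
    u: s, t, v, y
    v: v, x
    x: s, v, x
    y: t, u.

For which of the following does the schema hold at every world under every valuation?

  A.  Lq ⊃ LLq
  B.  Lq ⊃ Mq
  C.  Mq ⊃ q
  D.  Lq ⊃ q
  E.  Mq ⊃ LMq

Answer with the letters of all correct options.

B

R is not reflexive: not s R s.
R is not transitive: s R t and t R s but not s R s.
R is not euclidean: s R v and s R t but not v R t.
R is serial: every world has an R-successor.
R is not a subset of the identity: s R t with s ≠ t.
(A) axiom 4: valid iff R is transitive. R is not transitive — not valid.
(B) Lq ⊃ Mq is axiom D, which corresponds to seriality. R is serial — valid.
(C) Mq ⊃ q (the converse of T) corresponds to R being a subset of the identity. Here R ⊄ identity, so not valid.
(D) Lq ⊃ q is axiom T; it is valid on a frame exactly when R is reflexive. R is not reflexive, so not valid.
(E) Mq ⊃ LMq is axiom 5, which corresponds to the euclidean property. R is not euclidean — not valid.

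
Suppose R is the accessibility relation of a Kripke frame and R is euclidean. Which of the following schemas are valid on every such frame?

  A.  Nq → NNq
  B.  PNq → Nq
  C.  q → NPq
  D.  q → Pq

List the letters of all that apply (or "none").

(A) Nq → NNq is axiom 4, which corresponds to transitivity. Such an R need not be transitive — not valid.
(B) the dual of axiom 5: valid iff R is euclidean. Every such R is euclidean — valid.
(C) q → NPq (axiom B) characterises the symmetric frames. Such an R need not be symmetric — not valid.
(D) q → Pq (the dual of axiom T) characterises the reflexive frames. Such an R need not be reflexive — not valid.

B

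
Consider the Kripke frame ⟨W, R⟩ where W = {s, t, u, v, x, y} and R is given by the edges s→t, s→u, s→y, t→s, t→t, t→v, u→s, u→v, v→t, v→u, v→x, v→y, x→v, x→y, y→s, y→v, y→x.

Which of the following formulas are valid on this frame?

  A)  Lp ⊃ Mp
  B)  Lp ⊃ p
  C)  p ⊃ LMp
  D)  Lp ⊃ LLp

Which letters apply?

R is not reflexive: not s R s.
R is symmetric: every R-edge is matched by its reverse.
R is not transitive: s R t and t R s but not s R s.
R is serial: every world has an R-successor.
(A) Lp ⊃ Mp is axiom D; it is valid on a frame exactly when R is serial. R is serial, so valid.
(B) Lp ⊃ p is axiom T; it is valid on a frame exactly when R is reflexive. R is not reflexive, so not valid.
(C) p ⊃ LMp is axiom B; it is valid on a frame exactly when R is symmetric. R is symmetric, so valid.
(D) Lp ⊃ LLp (axiom 4) characterises the transitive frames. R is not transitive — not valid.

A, C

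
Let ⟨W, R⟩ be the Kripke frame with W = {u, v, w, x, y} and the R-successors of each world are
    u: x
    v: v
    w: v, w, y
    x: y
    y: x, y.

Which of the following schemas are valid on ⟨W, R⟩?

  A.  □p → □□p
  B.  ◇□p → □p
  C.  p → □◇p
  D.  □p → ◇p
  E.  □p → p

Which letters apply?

R is not reflexive: not u R u.
R is not symmetric: u R x but not x R u.
R is not transitive: u R x and x R y but not u R y.
R is not euclidean: w R v and w R w but not v R w.
R is serial: every world has an R-successor.
(A) □p → □□p is axiom 4; it is valid on a frame exactly when R is transitive. R is not transitive, so not valid.
(B) ◇□p → □p is the dual of axiom 5, which corresponds to the euclidean property. R is not euclidean — not valid.
(C) p → □◇p is axiom B; it is valid on a frame exactly when R is symmetric. R is not symmetric, so not valid.
(D) □p → ◇p is axiom D, which corresponds to seriality. R is serial — valid.
(E) □p → p (axiom T) characterises the reflexive frames. R is not reflexive — not valid.

D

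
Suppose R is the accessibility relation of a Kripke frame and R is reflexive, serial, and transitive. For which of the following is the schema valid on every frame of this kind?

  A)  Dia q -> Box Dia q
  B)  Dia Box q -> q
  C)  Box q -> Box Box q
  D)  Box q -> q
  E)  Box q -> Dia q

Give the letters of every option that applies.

C, D, E

(A) Dia q -> Box Dia q is axiom 5; it is valid on a frame exactly when R is euclidean. Such an R need not be euclidean, so not valid.
(B) Dia Box q -> q is the dual of axiom B, which corresponds to symmetry. Such an R need not be symmetric — not valid.
(C) Box q -> Box Box q (axiom 4) characterises the transitive frames. Every such R is transitive — valid.
(D) Box q -> q (axiom T) characterises the reflexive frames. Every such R is reflexive — valid.
(E) Box q -> Dia q (axiom D) characterises the serial frames. Every such R is serial — valid.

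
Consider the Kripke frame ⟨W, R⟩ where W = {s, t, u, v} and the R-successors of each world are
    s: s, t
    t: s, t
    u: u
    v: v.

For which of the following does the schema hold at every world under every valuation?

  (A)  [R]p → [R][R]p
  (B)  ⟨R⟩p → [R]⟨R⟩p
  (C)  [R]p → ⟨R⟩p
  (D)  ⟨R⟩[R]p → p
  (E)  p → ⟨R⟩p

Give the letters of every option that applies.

R is reflexive: each world relates to itself.
R is symmetric: every R-edge is matched by its reverse.
R is transitive: R is closed under composition.
R is euclidean: any two R-successors of the same world are R-related.
R is serial: every world has an R-successor.
(A) axiom 4: valid iff R is transitive. R is transitive — valid.
(B) axiom 5: valid iff R is euclidean. R is euclidean — valid.
(C) [R]p → ⟨R⟩p (axiom D) characterises the serial frames. R is serial — valid.
(D) ⟨R⟩[R]p → p (the dual of axiom B) characterises the symmetric frames. R is symmetric — valid.
(E) p → ⟨R⟩p is the dual of axiom T, which corresponds to reflexivity. R is reflexive — valid.

A, B, C, D, E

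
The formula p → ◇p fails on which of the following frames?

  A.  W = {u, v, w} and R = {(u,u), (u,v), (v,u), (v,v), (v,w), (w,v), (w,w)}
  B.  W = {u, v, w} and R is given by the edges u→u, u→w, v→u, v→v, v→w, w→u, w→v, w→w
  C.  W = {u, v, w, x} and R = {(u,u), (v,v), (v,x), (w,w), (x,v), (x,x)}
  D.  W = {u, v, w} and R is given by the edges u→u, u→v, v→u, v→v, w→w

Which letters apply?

The schema p → ◇p is the dual of axiom T; it is valid on a frame iff R is reflexive.
(A) R is reflexive (each world relates to itself), so the schema is valid here.
(B) R is reflexive (each world relates to itself), so the schema is valid here.
(C) R is reflexive (each world relates to itself), so the schema is valid here.
(D) R is reflexive (each world relates to itself), so the schema is valid here.

none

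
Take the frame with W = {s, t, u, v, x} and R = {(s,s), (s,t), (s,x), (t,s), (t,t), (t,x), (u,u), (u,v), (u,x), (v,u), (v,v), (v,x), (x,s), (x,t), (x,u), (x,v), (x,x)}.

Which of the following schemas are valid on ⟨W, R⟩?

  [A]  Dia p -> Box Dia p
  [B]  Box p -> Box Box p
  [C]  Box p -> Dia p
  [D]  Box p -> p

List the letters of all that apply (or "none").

R is reflexive: each world relates to itself.
R is not transitive: s R x and x R u but not s R u.
R is not euclidean: x R s and x R u but not s R u.
R is serial: every world has an R-successor.
(A) Dia p -> Box Dia p is axiom 5; it is valid on a frame exactly when R is euclidean. R is not euclidean, so not valid.
(B) Box p -> Box Box p (axiom 4) characterises the transitive frames. R is not transitive — not valid.
(C) Box p -> Dia p (axiom D) characterises the serial frames. R is serial — valid.
(D) Box p -> p (axiom T) characterises the reflexive frames. R is reflexive — valid.

C, D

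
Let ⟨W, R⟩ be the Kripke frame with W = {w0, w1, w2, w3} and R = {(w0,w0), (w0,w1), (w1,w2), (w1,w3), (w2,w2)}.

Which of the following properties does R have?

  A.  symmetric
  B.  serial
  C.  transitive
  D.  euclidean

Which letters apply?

none

(A) not symmetric: w0 R w1 but not w1 R w0.
(B) not serial: w3 has no R-successor.
(C) not transitive: w0 R w1 and w1 R w2 but not w0 R w2.
(D) not euclidean: w0 R w1 and w0 R w0 but not w1 R w0.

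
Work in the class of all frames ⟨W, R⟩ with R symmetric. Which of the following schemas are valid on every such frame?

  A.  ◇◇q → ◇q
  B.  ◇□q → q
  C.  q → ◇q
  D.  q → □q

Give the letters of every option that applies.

(A) the dual of axiom 4: valid iff R is transitive. Such an R need not be transitive — not valid.
(B) the dual of axiom B: valid iff R is symmetric. Every such R is symmetric — valid.
(C) the dual of axiom T: valid iff R is reflexive. Such an R need not be reflexive — not valid.
(D) q → □q (equivalent to ◇p→p) corresponds to R being a subset of the identity. Such an R need not be a subset of the identity, so not valid.

B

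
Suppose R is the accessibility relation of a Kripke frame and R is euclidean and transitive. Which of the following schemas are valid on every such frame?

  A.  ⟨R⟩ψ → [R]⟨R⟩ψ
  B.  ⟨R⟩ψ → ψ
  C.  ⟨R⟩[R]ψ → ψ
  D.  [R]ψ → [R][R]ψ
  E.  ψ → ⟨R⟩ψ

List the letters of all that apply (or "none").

(A) ⟨R⟩ψ → [R]⟨R⟩ψ (axiom 5) characterises the euclidean frames. Every such R is euclidean — valid.
(B) ⟨R⟩ψ → ψ is valid only on frames where every R-edge is a self-loop. Such an R need not be a subset of the identity — not valid.
(C) ⟨R⟩[R]ψ → ψ is the dual of axiom B, which corresponds to symmetry. Such an R need not be symmetric — not valid.
(D) [R]ψ → [R][R]ψ (axiom 4) characterises the transitive frames. Every such R is transitive — valid.
(E) the dual of axiom T: valid iff R is reflexive. Such an R need not be reflexive — not valid.

A, D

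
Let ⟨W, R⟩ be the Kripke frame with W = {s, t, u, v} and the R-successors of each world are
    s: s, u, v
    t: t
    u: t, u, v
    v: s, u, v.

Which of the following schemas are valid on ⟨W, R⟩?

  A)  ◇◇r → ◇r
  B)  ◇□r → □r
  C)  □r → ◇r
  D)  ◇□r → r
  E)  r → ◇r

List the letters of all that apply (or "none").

C, E

R is reflexive: each world relates to itself.
R is not symmetric: s R u but not u R s.
R is not transitive: s R u and u R t but not s R t.
R is not euclidean: s R u and s R s but not u R s.
R is serial: every world has an R-successor.
(A) the dual of axiom 4: valid iff R is transitive. R is not transitive — not valid.
(B) ◇□r → □r is the dual of axiom 5, which corresponds to the euclidean property. R is not euclidean — not valid.
(C) □r → ◇r is axiom D; it is valid on a frame exactly when R is serial. R is serial, so valid.
(D) ◇□r → r is the dual of axiom B, which corresponds to symmetry. R is not symmetric — not valid.
(E) r → ◇r (the dual of axiom T) characterises the reflexive frames. R is reflexive — valid.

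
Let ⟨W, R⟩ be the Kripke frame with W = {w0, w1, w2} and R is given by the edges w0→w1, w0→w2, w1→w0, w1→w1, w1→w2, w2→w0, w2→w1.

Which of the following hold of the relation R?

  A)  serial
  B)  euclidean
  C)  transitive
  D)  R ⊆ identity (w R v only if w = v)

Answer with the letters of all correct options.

A

(A) serial: every world has an R-successor.
(B) not euclidean: w0 R w2 and w0 R w2 but not w2 R w2.
(C) not transitive: w0 R w1 and w1 R w0 but not w0 R w0.
(D) not ⊆ identity: w0 R w1 with w0 ≠ w1.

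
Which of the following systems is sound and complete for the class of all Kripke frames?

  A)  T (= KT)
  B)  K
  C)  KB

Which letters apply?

B

(A) T (= KT) is determined by the class of reflexive frames.
(B) K is determined by exactly this class.
(C) KB is determined by the class of symmetric frames.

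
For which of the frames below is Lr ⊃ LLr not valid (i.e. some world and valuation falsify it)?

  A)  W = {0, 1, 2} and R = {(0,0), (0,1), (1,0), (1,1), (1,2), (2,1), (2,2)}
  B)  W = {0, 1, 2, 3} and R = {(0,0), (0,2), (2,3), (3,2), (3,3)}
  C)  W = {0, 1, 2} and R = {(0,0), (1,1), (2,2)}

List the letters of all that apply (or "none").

A, B

The schema Lr ⊃ LLr is axiom 4; it is valid on a frame iff R is transitive.
(A) R is not transitive (0 R 1 and 1 R 2 but not 0 R 2), so the schema fails here.
(B) R is not transitive (0 R 2 and 2 R 3 but not 0 R 3), so the schema fails here.
(C) R is transitive (R is closed under composition), so the schema is valid here.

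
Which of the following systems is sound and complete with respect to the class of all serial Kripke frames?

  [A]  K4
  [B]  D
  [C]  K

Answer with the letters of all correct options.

B

(A) K4 is determined by the class of transitive frames.
(B) D is determined by exactly this class.
(C) K is determined by the class of arbitrary frames.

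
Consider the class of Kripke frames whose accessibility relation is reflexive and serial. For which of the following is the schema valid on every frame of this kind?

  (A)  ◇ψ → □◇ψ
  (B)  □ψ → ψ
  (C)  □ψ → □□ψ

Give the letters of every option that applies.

(A) ◇ψ → □◇ψ is axiom 5; it is valid on a frame exactly when R is euclidean. Such an R need not be euclidean, so not valid.
(B) □ψ → ψ is axiom T, which corresponds to reflexivity. Every such R is reflexive — valid.
(C) □ψ → □□ψ is axiom 4; it is valid on a frame exactly when R is transitive. Such an R need not be transitive, so not valid.

B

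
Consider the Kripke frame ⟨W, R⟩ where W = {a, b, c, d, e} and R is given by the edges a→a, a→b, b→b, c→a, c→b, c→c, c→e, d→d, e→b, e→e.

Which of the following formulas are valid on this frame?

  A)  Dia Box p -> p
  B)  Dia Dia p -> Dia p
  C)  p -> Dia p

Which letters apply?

R is reflexive: each world relates to itself.
R is not symmetric: a R b but not b R a.
R is transitive: R is closed under composition.
(A) Dia Box p -> p is the dual of axiom B, which corresponds to symmetry. R is not symmetric — not valid.
(B) Dia Dia p -> Dia p (the dual of axiom 4) characterises the transitive frames. R is transitive — valid.
(C) p -> Dia p (the dual of axiom T) characterises the reflexive frames. R is reflexive — valid.

B, C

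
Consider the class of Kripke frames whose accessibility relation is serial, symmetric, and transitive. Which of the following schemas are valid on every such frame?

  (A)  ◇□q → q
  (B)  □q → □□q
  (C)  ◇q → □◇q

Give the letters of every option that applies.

A serial symmetric transitive relation is reflexive (take any v with uRv; symmetry gives vRu and transitivity gives uRu), hence an equivalence relation.
(A) ◇□q → q (the dual of axiom B) characterises the symmetric frames. Every such R is symmetric — valid.
(B) axiom 4: valid iff R is transitive. Every such R is transitive — valid.
(C) ◇q → □◇q (axiom 5) characterises the euclidean frames. Every such R is euclidean — valid.

A, B, C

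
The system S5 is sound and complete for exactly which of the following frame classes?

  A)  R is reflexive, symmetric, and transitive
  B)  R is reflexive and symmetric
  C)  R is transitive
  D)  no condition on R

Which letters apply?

A

(A) S5 is sound and complete for exactly this class.
(B) this class determines B (= KTB), not S5.
(C) this class determines K4, not S5.
(D) this class determines K, not S5.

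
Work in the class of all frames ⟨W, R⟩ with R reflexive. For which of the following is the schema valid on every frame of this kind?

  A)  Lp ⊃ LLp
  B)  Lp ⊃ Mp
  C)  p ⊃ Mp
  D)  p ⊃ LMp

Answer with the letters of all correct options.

B, C

A reflexive relation is serial.
(A) Lp ⊃ LLp is axiom 4, which corresponds to transitivity. Such an R need not be transitive — not valid.
(B) Lp ⊃ Mp (axiom D) characterises the serial frames. Every such R is serial — valid.
(C) p ⊃ Mp is the dual of axiom T; it is valid on a frame exactly when R is reflexive. Every such R is reflexive, so valid.
(D) p ⊃ LMp is axiom B, which corresponds to symmetry. Such an R need not be symmetric — not valid.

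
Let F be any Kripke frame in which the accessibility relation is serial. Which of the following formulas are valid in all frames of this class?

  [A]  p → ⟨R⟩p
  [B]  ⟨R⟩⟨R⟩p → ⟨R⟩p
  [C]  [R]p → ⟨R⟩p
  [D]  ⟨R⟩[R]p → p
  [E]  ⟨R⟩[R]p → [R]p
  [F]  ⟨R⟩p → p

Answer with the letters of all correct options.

(A) the dual of axiom T: valid iff R is reflexive. Such an R need not be reflexive — not valid.
(B) ⟨R⟩⟨R⟩p → ⟨R⟩p (the dual of axiom 4) characterises the transitive frames. Such an R need not be transitive — not valid.
(C) [R]p → ⟨R⟩p is axiom D; it is valid on a frame exactly when R is serial. Every such R is serial, so valid.
(D) the dual of axiom B: valid iff R is symmetric. Such an R need not be symmetric — not valid.
(E) the dual of axiom 5: valid iff R is euclidean. Such an R need not be euclidean — not valid.
(F) ⟨R⟩p → p is the converse of T; it holds exactly when R ⊆ identity. Such an R need not be a subset of the identity — not valid.

C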